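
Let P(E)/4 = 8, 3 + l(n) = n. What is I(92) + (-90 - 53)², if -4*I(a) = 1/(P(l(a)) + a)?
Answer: 10142703/496 ≈ 20449.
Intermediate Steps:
l(n) = -3 + n
P(E) = 32 (P(E) = 4*8 = 32)
I(a) = -1/(4*(32 + a))
I(92) + (-90 - 53)² = -1/(128 + 4*92) + (-90 - 53)² = -1/(128 + 368) + (-143)² = -1/496 + 20449 = 10142703/496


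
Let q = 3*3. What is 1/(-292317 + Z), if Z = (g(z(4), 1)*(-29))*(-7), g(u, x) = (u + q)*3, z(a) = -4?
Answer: -1/289272 ≈ -3.4570e-6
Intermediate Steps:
q = 9
g(u, x) = 27 + 3*u (g(u, x) = (u + 9)*3 = (9 + u)*3 = 27 + 3*u)
Z = 3045 (Z = ((27 + 3*(-4))*(-29))*(-7) = ((27 - 12)*(-29))*(-7) = (15*(-29))*(-7) = -435*(-7) = 3045)
1/(-292317 + Z) = 1/(-292317 + 3045) = 1/(-289272) = -1/289272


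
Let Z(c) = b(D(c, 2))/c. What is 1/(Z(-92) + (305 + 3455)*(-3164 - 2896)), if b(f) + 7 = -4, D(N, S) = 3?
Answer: -92/2096275189 ≈ -4.3887e-8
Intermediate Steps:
b(f) = -11 (b(f) = -7 - 4 = -11)
Z(c) = -11/c
1/(Z(-92) + (305 + 3455)*(-3164 - 2896)) = 1/(-11/(-92) + (305 + 3455)*(-3164 - 2896)) = 1/(-11*(-1/92) + 3760*(-6060)) = 1/(11/92 - 22785600) = 1/(-2096275189/92) = -92/2096275189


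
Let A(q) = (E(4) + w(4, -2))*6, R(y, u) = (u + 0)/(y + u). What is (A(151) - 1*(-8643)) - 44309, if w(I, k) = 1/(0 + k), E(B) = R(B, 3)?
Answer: -249665/7 ≈ -35666.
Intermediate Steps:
R(y, u) = u/(u + y)
E(B) = 3/(3 + B)
w(I, k) = 1/k
A(q) = -3/7 (A(q) = (3/(3 + 4) + 1/(-2))*6 = (3/7 - ½)*6 = -1/14*6 = -3/7)
(A(151) - 1*(-8643)) - 44309 = (-3/7 - 1*(-8643)) - 44309 = (-3/7 + 8643) - 44309 = 60498/7 - 44309 = -249665/7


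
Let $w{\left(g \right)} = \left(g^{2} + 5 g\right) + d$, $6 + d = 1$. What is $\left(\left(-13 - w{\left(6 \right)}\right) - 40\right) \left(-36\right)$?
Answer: $4104$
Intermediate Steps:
$d = -5$ ($d = -6 + 1 = -5$)
$w{\left(g \right)} = -5 + g^{2} + 5 g$ ($w{\left(g \right)} = \left(g^{2} + 5 g\right) - 5 = -5 + g^{2} + 5 g$)
$\left(\left(-13 - w{\left(6 \right)}\right) - 40\right) \left(-36\right) = \left(\left(-13 - \left(-5 + 6^{2} + 5 \cdot 6\right)\right) - 40\right) \left(-36\right) = \left(\left(-13 - \left(-5 + 36 + 30\right)\right) - 40\right) \left(-36\right) = \left(\left(-13 - 61\right) - 40\right) \left(-36\right) = \left(-74 - 40\right) \left(-36\right) = \left(-114\right) \left(-36\right) = 4104$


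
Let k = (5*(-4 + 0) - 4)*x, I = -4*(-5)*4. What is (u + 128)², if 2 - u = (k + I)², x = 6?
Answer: 15729156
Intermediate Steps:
I = 80 (I = 20*4 = 80)
k = -144 (k = (5*(-4 + 0) - 4)*6 = (5*(-4) - 4)*6 = (-20 - 4)*6 = -24*6 = -144)
u = -4094 (u = 2 - (-144 + 80)² = 2 - 1*(-64)² = 2 - 1*4096 = 2 - 4096 = -4094)
(u + 128)² = (-4094 + 128)² = (-3966)² = 15729156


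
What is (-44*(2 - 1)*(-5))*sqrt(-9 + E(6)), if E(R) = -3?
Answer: 440*I*sqrt(3) ≈ 762.1*I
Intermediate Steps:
(-44*(2 - 1)*(-5))*sqrt(-9 + E(6)) = (-44*(2 - 1)*(-5))*sqrt(-9 - 3) = (-44*(-5))*sqrt(-12) = (-44*(-5))*(2*I*sqrt(3)) = 220*(2*I*sqrt(3)) = 440*I*sqrt(3)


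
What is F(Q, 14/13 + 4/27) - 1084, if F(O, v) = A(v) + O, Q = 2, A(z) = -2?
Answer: -1084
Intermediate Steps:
F(O, v) = -2 + O
F(Q, 14/13 + 4/27) - 1084 = (-2 + 2) - 1084 = 0 - 1084 = -1084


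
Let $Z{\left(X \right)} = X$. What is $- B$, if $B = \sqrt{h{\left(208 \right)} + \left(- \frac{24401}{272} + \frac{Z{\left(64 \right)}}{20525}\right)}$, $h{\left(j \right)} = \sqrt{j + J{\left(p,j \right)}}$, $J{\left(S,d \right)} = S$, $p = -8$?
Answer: $- \frac{i \sqrt{6989848673969 - 779191396000 \sqrt{2}}}{279140} \approx - 8.6928 i$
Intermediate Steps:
$h{\left(j \right)} = \sqrt{-8 + j}$ ($h{\left(j \right)} = \sqrt{j - 8} = \sqrt{-8 + j}$)
$B = \sqrt{- \frac{500813117}{5582800} + 10 \sqrt{2}}$ ($B = \sqrt{\sqrt{-8 + 208} + \left(- \frac{24401}{272} + \frac{64}{20525}\right)} = \sqrt{\sqrt{200} + \left(\left(-24401\right) \frac{1}{272} + 64 \cdot \frac{1}{20525}\right)} = \sqrt{10 \sqrt{2} + \left(- \frac{24401}{272} + \frac{64}{20525}\right)} = \sqrt{10 \sqrt{2} - \frac{500813117}{5582800}} = \sqrt{- \frac{500813117}{5582800} + 10 \sqrt{2}} \approx 8.6928 i$)
$- B = - \frac{\sqrt{-6989848673969 + 779191396000 \sqrt{2}}}{279140}$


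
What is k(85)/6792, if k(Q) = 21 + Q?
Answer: 53/3396 ≈ 0.015607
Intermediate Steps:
k(85)/6792 = (21 + 85)/6792 = 106*(1/6792) = 53/3396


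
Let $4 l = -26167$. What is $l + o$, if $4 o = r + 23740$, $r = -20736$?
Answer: $- \frac{23163}{4} \approx -5790.8$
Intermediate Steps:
$l = - \frac{26167}{4}$ ($l = \frac{1}{4} \left(-26167\right) = - \frac{26167}{4} \approx -6541.8$)
$o = 751$ ($o = \frac{-20736 + 23740}{4} = \frac{1}{4} \cdot 3004 = 751$)
$l + o = - \frac{26167}{4} + 751 = - \frac{23163}{4}$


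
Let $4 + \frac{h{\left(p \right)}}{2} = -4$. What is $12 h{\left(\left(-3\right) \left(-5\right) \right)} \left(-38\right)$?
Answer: $7296$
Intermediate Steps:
$h{\left(p \right)} = -16$ ($h{\left(p \right)} = -8 + 2 \left(-4\right) = -8 - 8 = -16$)
$12 h{\left(\left(-3\right) \left(-5\right) \right)} \left(-38\right) = 12 \left(-16\right) \left(-38\right) = \left(-192\right) \left(-38\right) = 7296$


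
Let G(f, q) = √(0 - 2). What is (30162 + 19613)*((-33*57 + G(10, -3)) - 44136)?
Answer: -2290496175 + 49775*I*√2 ≈ -2.2905e+9 + 70393.0*I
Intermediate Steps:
G(f, q) = I*√2 (G(f, q) = √(-2) = I*√2)
(30162 + 19613)*((-33*57 + G(10, -3)) - 44136) = (30162 + 19613)*((-33*57 + I*√2) - 44136) = 49775*((-1881 + I*√2) - 44136) = 49775*(-46017 + I*√2) = -2290496175 + 49775*I*√2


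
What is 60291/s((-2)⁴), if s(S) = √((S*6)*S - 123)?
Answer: 20097*√157/157 ≈ 1603.9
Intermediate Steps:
s(S) = √(-123 + 6*S²) (s(S) = √((6*S)*S - 123) = √(6*S² - 123) = √(-123 + 6*S²))
60291/s((-2)⁴) = 60291/(√(-123 + 6*((-2)⁴)²)) = 60291/(√(-123 + 6*16²)) = 60291/(√(-123 + 6*256)) = 60291/(√(-123 + 1536)) = 60291/(√1413) = 60291/((3*√157)) = 60291*(√157/471) = 20097*√157/157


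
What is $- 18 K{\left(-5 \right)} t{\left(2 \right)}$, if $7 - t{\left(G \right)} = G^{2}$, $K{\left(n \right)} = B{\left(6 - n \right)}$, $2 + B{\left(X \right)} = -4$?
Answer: $324$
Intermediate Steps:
$B{\left(X \right)} = -6$ ($B{\left(X \right)} = -2 - 4 = -6$)
$K{\left(n \right)} = -6$
$t{\left(G \right)} = 7 - G^{2}$
$- 18 K{\left(-5 \right)} t{\left(2 \right)} = \left(-18\right) \left(-6\right) \left(7 - 2^{2}\right) = 108 \left(7 - 4\right) = 108 \cdot 3 = 324$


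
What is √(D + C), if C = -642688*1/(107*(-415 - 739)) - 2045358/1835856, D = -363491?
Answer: I*√3603132070530794172970918/3148442044 ≈ 602.9*I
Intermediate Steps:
C = 25759052939/6296884088 (C = -642688/((-1154*107)) - 2045358*1/1835856 = -642688/(-123478) - 113631/101992 = -642688*(-1/123478) - 113631/101992 = 321344/61739 - 113631/101992 = 25759052939/6296884088 ≈ 4.0908)
√(D + C) = √(-363491 + 25759052939/6296884088) = √(-2288834934978269/6296884088) = I*√3603132070530794172970918/3148442044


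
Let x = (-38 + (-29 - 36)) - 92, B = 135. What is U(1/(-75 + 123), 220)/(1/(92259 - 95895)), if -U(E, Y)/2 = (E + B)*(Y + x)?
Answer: 49093575/2 ≈ 2.4547e+7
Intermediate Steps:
x = -195 (x = (-38 - 65) - 92 = -103 - 92 = -195)
U(E, Y) = -2*(-195 + Y)*(135 + E) (U(E, Y) = -2*(E + 135)*(Y - 195) = -2*(135 + E)*(-195 + Y) = -2*(-195 + Y)*(135 + E))
U(1/(-75 + 123), 220)/(1/(92259 - 95895)) = (52650 - 270*220 + 390/(-75 + 123) - 2*220/(-75 + 123))/(1/(92259 - 95895)) = (52650 - 59400 + 390/48 - 2*220/48)/(1/(-3636)) = (52650 - 59400 + 390*(1/48) - 2*1/48*220)/(-1/3636) = (52650 - 59400 + 65/8 - 55/6)*(-3636) = -162025/24*(-3636) = 49093575/2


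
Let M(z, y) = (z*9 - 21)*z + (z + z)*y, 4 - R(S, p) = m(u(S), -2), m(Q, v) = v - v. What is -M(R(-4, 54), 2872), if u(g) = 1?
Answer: -23036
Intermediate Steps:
m(Q, v) = 0
R(S, p) = 4 (R(S, p) = 4 - 1*0 = 4 + 0 = 4)
M(z, y) = z*(-21 + 9*z) + 2*y*z (M(z, y) = (9*z - 21)*z + (2*z)*y = (-21 + 9*z)*z + 2*y*z = z*(-21 + 9*z) + 2*y*z)
-M(R(-4, 54), 2872) = -4*(-21 + 2*2872 + 9*4) = -4*(-21 + 5744 + 36) = -4*5759 = -1*23036 = -23036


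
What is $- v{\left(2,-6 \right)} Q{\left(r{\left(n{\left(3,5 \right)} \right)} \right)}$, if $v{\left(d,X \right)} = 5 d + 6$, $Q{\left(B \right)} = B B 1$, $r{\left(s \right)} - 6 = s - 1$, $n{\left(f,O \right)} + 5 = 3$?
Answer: $-144$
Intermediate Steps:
$n{\left(f,O \right)} = -2$ ($n{\left(f,O \right)} = -5 + 3 = -2$)
$r{\left(s \right)} = 5 + s$ ($r{\left(s \right)} = 6 + \left(s - 1\right) = 6 + \left(-1 + s\right) = 5 + s$)
$Q{\left(B \right)} = B^{2}$ ($Q{\left(B \right)} = B^{2} \cdot 1 = B^{2}$)
$v{\left(d,X \right)} = 6 + 5 d$
$- v{\left(2,-6 \right)} Q{\left(r{\left(n{\left(3,5 \right)} \right)} \right)} = - \left(6 + 5 \cdot 2\right) \left(5 - 2\right)^{2} = - \left(6 + 10\right) 3^{2} = - 16 \cdot 9 = \left(-1\right) 144 = -144$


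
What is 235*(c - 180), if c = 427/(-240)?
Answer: -2050469/48 ≈ -42718.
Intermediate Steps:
c = -427/240 (c = 427*(-1/240) = -427/240 ≈ -1.7792)
235*(c - 180) = 235*(-427/240 - 180) = 235*(-43627/240) = -2050469/48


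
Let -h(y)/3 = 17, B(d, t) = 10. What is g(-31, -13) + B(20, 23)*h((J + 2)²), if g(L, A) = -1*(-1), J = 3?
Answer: -509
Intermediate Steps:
g(L, A) = 1
h(y) = -51 (h(y) = -3*17 = -51)
g(-31, -13) + B(20, 23)*h((J + 2)²) = 1 + 10*(-51) = 1 - 510 = -509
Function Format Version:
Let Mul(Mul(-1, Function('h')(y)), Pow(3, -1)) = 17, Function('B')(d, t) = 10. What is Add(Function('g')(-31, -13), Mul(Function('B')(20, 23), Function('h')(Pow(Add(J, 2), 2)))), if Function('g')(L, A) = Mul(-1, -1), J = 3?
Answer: -509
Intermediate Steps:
Function('g')(L, A) = 1
Function('h')(y) = -51 (Function('h')(y) = Mul(-3, 17) = -51)
Add(Function('g')(-31, -13), Mul(Function('B')(20, 23), Function('h')(Pow(Add(J, 2), 2)))) = Add(1, Mul(10, -51)) = Add(1, -510) = -509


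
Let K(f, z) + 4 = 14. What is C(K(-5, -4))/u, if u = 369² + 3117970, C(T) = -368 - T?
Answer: -378/3254131 ≈ -0.00011616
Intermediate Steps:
K(f, z) = 10 (K(f, z) = -4 + 14 = 10)
u = 3254131 (u = 136161 + 3117970 = 3254131)
C(K(-5, -4))/u = (-368 - 1*10)/3254131 = (-368 - 10)*(1/3254131) = -378*1/3254131 = -378/3254131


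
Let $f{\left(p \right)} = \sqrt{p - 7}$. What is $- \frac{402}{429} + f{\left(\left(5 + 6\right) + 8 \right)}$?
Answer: $- \frac{134}{143} + 2 \sqrt{3} \approx 2.527$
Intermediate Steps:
$f{\left(p \right)} = \sqrt{-7 + p}$
$- \frac{402}{429} + f{\left(\left(5 + 6\right) + 8 \right)} = - \frac{402}{429} + \sqrt{-7 + \left(\left(5 + 6\right) + 8\right)} = \left(-402\right) \frac{1}{429} + \sqrt{-7 + \left(11 + 8\right)} = - \frac{134}{143} + \sqrt{-7 + 19} = - \frac{134}{143} + \sqrt{12} = - \frac{134}{143} + 2 \sqrt{3}$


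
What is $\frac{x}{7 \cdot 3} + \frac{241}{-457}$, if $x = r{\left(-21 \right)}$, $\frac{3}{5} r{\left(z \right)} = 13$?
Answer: $\frac{14522}{28791} \approx 0.50439$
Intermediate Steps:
$r{\left(z \right)} = \frac{65}{3}$ ($r{\left(z \right)} = \frac{5}{3} \cdot 13 = \frac{65}{3}$)
$x = \frac{65}{3} \approx 21.667$
$\frac{x}{7 \cdot 3} + \frac{241}{-457} = \frac{65}{3 \cdot 7 \cdot 3} + \frac{241}{-457} = \frac{65}{3 \cdot 21} + 241 \left(- \frac{1}{457}\right) = \frac{65}{3} \cdot \frac{1}{21} - \frac{241}{457} = \frac{65}{63} - \frac{241}{457} = \frac{14522}{28791}$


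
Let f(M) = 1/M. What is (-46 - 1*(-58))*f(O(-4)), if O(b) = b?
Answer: -3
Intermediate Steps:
(-46 - 1*(-58))*f(O(-4)) = (-46 - 1*(-58))/(-4) = (-46 + 58)*(-1/4) = 12*(-1/4) = -3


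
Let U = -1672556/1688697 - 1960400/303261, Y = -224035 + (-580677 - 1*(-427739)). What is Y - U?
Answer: -64350021617566775/170705313639 ≈ -3.7697e+5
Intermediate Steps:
Y = -376973 (Y = -224035 + (-580677 + 427739) = -224035 - 152938 = -376973)
U = -1272580867972/170705313639 (U = -1672556*1/1688697 - 1960400*1/303261 = -1672556/1688697 - 1960400/303261 = -1272580867972/170705313639 ≈ -7.4548)
Y - U = -376973 - 1*(-1272580867972/170705313639) = -376973 + 1272580867972/170705313639 = -64350021617566775/170705313639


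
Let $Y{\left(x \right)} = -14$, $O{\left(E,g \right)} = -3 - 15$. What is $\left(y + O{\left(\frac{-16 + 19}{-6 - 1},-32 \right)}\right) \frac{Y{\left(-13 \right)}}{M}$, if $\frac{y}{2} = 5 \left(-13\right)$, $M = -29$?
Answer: $- \frac{2072}{29} \approx -71.448$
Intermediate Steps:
$O{\left(E,g \right)} = -18$
$y = -130$ ($y = 2 \cdot 5 \left(-13\right) = 2 \left(-65\right) = -130$)
$\left(y + O{\left(\frac{-16 + 19}{-6 - 1},-32 \right)}\right) \frac{Y{\left(-13 \right)}}{M} = \left(-130 - 18\right) \left(- \frac{14}{-29}\right) = - 148 \left(\left(-14\right) \left(- \frac{1}{29}\right)\right) = \left(-148\right) \frac{14}{29} = - \frac{2072}{29}$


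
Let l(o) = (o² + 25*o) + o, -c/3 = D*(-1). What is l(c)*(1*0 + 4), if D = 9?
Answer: 5724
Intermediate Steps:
c = 27 (c = -27*(-1) = -3*(-9) = 27)
l(o) = o² + 26*o
l(c)*(1*0 + 4) = (27*(26 + 27))*(1*0 + 4) = (27*53)*(0 + 4) = 1431*4 = 5724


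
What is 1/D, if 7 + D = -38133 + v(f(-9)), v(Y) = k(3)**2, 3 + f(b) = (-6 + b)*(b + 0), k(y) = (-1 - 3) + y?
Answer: -1/38139 ≈ -2.6220e-5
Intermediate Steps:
k(y) = -4 + y
f(b) = -3 + b*(-6 + b) (f(b) = -3 + (-6 + b)*(b + 0) = -3 + (-6 + b)*b = -3 + b*(-6 + b))
v(Y) = 1 (v(Y) = (-4 + 3)**2 = (-1)**2 = 1)
D = -38139 (D = -7 + (-38133 + 1) = -7 - 38132 = -38139)
1/D = 1/(-38139) = -1/38139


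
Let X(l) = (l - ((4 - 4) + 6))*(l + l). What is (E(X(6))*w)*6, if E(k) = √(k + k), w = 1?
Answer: 0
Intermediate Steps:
X(l) = 2*l*(-6 + l) (X(l) = (l - (0 + 6))*(2*l) = (l - 1*6)*(2*l) = (l - 6)*(2*l) = (-6 + l)*(2*l) = 2*l*(-6 + l))
E(k) = √2*√k (E(k) = √(2*k) = √2*√k)
(E(X(6))*w)*6 = ((√2*√(2*6*(-6 + 6)))*1)*6 = ((√2*√(2*6*0))*1)*6 = ((√2*√0)*1)*6 = ((√2*0)*1)*6 = (0*1)*6 = 0*6 = 0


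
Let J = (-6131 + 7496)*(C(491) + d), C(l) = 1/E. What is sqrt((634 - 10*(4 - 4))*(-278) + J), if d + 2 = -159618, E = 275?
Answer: I*sqrt(659624079785)/55 ≈ 14767.0*I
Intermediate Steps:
d = -159620 (d = -2 - 159618 = -159620)
C(l) = 1/275
J = -11983471227/55 (J = (-6131 + 7496)*(1/275 - 159620) = 1365*(-43895499/275) = -11983471227/55 ≈ -2.1788e+8)
sqrt((634 - 10*(4 - 4))*(-278) + J) = sqrt((634 - 10*(4 - 4))*(-278) - 11983471227/55) = sqrt((634 - 10*0)*(-278) - 11983471227/55) = sqrt((634 - 1*0)*(-278) - 11983471227/55) = sqrt((634 + 0)*(-278) - 11983471227/55) = sqrt(634*(-278) - 11983471227/55) = sqrt(-176252 - 11983471227/55) = sqrt(-11993165087/55) = I*sqrt(659624079785)/55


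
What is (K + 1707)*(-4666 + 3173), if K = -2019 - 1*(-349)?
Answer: -55241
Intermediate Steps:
K = -1670 (K = -2019 + 349 = -1670)
(K + 1707)*(-4666 + 3173) = (-1670 + 1707)*(-4666 + 3173) = 37*(-1493) = -55241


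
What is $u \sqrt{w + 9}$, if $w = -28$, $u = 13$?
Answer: $13 i \sqrt{19} \approx 56.666 i$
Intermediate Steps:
$u \sqrt{w + 9} = 13 \sqrt{-28 + 9} = 13 \sqrt{-19} = 13 i \sqrt{19}$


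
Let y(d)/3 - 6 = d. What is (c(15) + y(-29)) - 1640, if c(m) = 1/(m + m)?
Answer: -51269/30 ≈ -1709.0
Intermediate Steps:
y(d) = 18 + 3*d
c(m) = 1/(2*m)
(c(15) + y(-29)) - 1640 = ((1/2)/15 + (18 + 3*(-29))) - 1640 = ((1/2)*(1/15) + (18 - 87)) - 1640 = (1/30 - 69) - 1640 = -2069/30 - 1640 = -51269/30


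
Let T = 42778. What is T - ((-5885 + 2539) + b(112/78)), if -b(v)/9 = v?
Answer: 599780/13 ≈ 46137.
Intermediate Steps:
b(v) = -9*v
T - ((-5885 + 2539) + b(112/78)) = 42778 - ((-5885 + 2539) - 1008/78) = 42778 - (-3346 - 1008/78) = 42778 - (-3346 - 9*56/39) = 42778 - (-3346 - 168/13) = 42778 - 1*(-43666/13) = 42778 + 43666/13 = 599780/13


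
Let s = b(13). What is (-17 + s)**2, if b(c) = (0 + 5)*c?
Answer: 2304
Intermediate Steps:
b(c) = 5*c
s = 65 (s = 5*13 = 65)
(-17 + s)**2 = (-17 + 65)**2 = 48**2 = 2304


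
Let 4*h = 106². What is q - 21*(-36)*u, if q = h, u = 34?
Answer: 28513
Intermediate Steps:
h = 2809 (h = (¼)*106² = (¼)*11236 = 2809)
q = 2809
q - 21*(-36)*u = 2809 - 21*(-36)*34 = 2809 - (-756)*34 = 2809 - 1*(-25704) = 2809 + 25704 = 28513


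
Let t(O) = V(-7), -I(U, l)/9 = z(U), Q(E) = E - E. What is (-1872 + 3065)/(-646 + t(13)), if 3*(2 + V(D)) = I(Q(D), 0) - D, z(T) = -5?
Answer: -3579/1892 ≈ -1.8916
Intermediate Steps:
Q(E) = 0
I(U, l) = 45 (I(U, l) = -9*(-5) = 45)
V(D) = 13 - D/3 (V(D) = -2 + (45 - D)/3 = -2 + (15 - D/3) = 13 - D/3)
t(O) = 46/3 (t(O) = 13 - ⅓*(-7) = 13 + 7/3 = 46/3)
(-1872 + 3065)/(-646 + t(13)) = (-1872 + 3065)/(-646 + 46/3) = 1193/(-1892/3) = 1193*(-3/1892) = -3579/1892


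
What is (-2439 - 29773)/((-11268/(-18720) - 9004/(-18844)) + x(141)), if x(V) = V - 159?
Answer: 78910380640/41449897 ≈ 1903.8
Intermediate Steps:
x(V) = -159 + V
(-2439 - 29773)/((-11268/(-18720) - 9004/(-18844)) + x(141)) = (-2439 - 29773)/((-11268/(-18720) - 9004/(-18844)) + (-159 + 141)) = -32212/((-11268*(-1/18720) - 9004*(-1/18844)) - 18) = -32212/((313/520 + 2251/4711) - 18) = -32212/(2645063/2449720 - 18) = -32212/(-41449897/2449720) = -32212*(-2449720/41449897) = 78910380640/41449897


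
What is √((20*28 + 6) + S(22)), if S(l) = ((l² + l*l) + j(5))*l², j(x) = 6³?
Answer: √573622 ≈ 757.38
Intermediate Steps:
j(x) = 216
S(l) = l²*(216 + 2*l²) (S(l) = ((l² + l*l) + 216)*l² = ((l² + l²) + 216)*l² = (2*l² + 216)*l² = (216 + 2*l²)*l² = l²*(216 + 2*l²))
√((20*28 + 6) + S(22)) = √((20*28 + 6) + 2*22²*(108 + 22²)) = √((560 + 6) + 2*484*(108 + 484)) = √(566 + 2*484*592) = √(566 + 573056) = √573622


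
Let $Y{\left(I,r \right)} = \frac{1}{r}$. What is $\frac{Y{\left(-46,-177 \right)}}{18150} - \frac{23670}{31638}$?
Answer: $- \frac{12673515023}{16939776150} \approx -0.74815$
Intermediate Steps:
$\frac{Y{\left(-46,-177 \right)}}{18150} - \frac{23670}{31638} = \frac{1}{\left(-177\right) 18150} - \frac{23670}{31638} = \left(- \frac{1}{177}\right) \frac{1}{18150} - \frac{3945}{5273} = - \frac{1}{3212550} - \frac{3945}{5273} = - \frac{12673515023}{16939776150}$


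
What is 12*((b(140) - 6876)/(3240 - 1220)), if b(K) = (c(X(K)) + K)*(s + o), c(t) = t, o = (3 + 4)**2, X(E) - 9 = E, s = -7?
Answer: 15786/505 ≈ 31.259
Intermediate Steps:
X(E) = 9 + E
o = 49 (o = 7**2 = 49)
b(K) = 378 + 84*K (b(K) = ((9 + K) + K)*(-7 + 49) = (9 + 2*K)*42 = 378 + 84*K)
12*((b(140) - 6876)/(3240 - 1220)) = 12*(((378 + 84*140) - 6876)/(3240 - 1220)) = 12*(((378 + 11760) - 6876)/2020) = 12*((12138 - 6876)*(1/2020)) = 12*(5262*(1/2020)) = 12*(2631/1010) = 15786/505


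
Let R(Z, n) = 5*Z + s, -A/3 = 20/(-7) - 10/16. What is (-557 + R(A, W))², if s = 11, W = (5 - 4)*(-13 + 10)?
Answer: 764577801/3136 ≈ 2.4381e+5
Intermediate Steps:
A = 585/56 (A = -3*(20/(-7) - 10/16) = -3*(20*(-⅐) - 10*1/16) = -3*(-20/7 - 5/8) = -3*(-195/56) = 585/56 ≈ 10.446)
W = -3 (W = 1*(-3) = -3)
R(Z, n) = 11 + 5*Z (R(Z, n) = 5*Z + 11 = 11 + 5*Z)
(-557 + R(A, W))² = (-557 + (11 + 5*(585/56)))² = (-557 + (11 + 2925/56))² = (-557 + 3541/56)² = (-27651/56)² = 764577801/3136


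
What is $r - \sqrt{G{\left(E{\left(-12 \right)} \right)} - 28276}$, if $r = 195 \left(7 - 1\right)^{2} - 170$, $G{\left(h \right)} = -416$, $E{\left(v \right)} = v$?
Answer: $6850 - 6 i \sqrt{797} \approx 6850.0 - 169.39 i$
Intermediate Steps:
$r = 6850$ ($r = 195 \cdot 6^{2} - 170 = 195 \cdot 36 - 170 = 7020 - 170 = 6850$)
$r - \sqrt{G{\left(E{\left(-12 \right)} \right)} - 28276} = 6850 - \sqrt{-416 - 28276} = 6850 - \sqrt{-28692} = 6850 - 6 i \sqrt{797}$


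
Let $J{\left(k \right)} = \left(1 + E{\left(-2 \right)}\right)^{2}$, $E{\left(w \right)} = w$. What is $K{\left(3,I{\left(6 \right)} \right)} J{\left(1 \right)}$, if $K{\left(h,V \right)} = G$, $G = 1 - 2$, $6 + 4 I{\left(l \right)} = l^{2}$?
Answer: $-1$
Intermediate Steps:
$I{\left(l \right)} = - \frac{3}{2} + \frac{l^{2}}{4}$
$G = -1$
$K{\left(h,V \right)} = -1$
$J{\left(k \right)} = 1$ ($J{\left(k \right)} = \left(1 - 2\right)^{2} = \left(-1\right)^{2} = 1$)
$K{\left(3,I{\left(6 \right)} \right)} J{\left(1 \right)} = \left(-1\right) 1 = -1$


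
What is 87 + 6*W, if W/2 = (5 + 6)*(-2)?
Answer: -177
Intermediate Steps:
W = -44 (W = 2*((5 + 6)*(-2)) = 2*(11*(-2)) = 2*(-22) = -44)
87 + 6*W = 87 + 6*(-44) = 87 - 264 = -177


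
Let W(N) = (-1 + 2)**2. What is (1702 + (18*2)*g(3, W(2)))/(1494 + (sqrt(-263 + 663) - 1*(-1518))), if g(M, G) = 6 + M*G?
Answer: 1013/1516 ≈ 0.66821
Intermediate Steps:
W(N) = 1 (W(N) = 1**2 = 1)
g(M, G) = 6 + G*M
(1702 + (18*2)*g(3, W(2)))/(1494 + (sqrt(-263 + 663) - 1*(-1518))) = (1702 + (18*2)*(6 + 1*3))/(1494 + (sqrt(-263 + 663) - 1*(-1518))) = (1702 + 36*(6 + 3))/(1494 + (sqrt(400) + 1518)) = (1702 + 36*9)/(1494 + (20 + 1518)) = (1702 + 324)/(1494 + 1538) = 2026/3032 = 2026*(1/3032) = 1013/1516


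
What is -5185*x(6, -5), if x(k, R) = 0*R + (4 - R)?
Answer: -46665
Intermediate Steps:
x(k, R) = 4 - R (x(k, R) = 0 + (4 - R) = 4 - R)
-5185*x(6, -5) = -5185*(4 - 1*(-5)) = -5185*(4 + 5) = -5185*9 = -46665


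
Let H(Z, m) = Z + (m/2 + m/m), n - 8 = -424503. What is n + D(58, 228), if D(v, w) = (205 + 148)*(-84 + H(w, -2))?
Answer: -373663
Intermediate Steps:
n = -424495 (n = 8 - 424503 = -424495)
H(Z, m) = 1 + Z + m/2 (H(Z, m) = Z + (m*(½) + 1) = Z + (m/2 + 1) = Z + (1 + m/2) = 1 + Z + m/2)
D(v, w) = -29652 + 353*w (D(v, w) = (205 + 148)*(-84 + (1 + w + (½)*(-2))) = 353*(-84 + (1 + w - 1)) = 353*(-84 + w) = -29652 + 353*w)
n + D(58, 228) = -424495 + (-29652 + 353*228) = -424495 + (-29652 + 80484) = -424495 + 50832 = -373663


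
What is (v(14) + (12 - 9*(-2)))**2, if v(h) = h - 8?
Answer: 1296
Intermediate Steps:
v(h) = -8 + h
(v(14) + (12 - 9*(-2)))**2 = ((-8 + 14) + (12 - 9*(-2)))**2 = (6 + (12 + 18))**2 = (6 + 30)**2 = 36**2 = 1296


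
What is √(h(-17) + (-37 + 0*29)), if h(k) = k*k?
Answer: 6*√7 ≈ 15.875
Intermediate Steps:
h(k) = k²
√(h(-17) + (-37 + 0*29)) = √((-17)² + (-37 + 0*29)) = √(289 + (-37 + 0)) = √(289 - 37) = √252 = 6*√7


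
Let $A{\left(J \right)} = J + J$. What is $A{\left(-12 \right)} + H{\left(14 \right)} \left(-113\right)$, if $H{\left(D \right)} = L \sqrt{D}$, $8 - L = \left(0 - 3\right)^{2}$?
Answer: $-24 + 113 \sqrt{14} \approx 398.81$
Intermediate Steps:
$L = -1$ ($L = 8 - \left(0 - 3\right)^{2} = 8 - \left(-3\right)^{2} = 8 - 9 = -1$)
$A{\left(J \right)} = 2 J$
$H{\left(D \right)} = - \sqrt{D}$
$A{\left(-12 \right)} + H{\left(14 \right)} \left(-113\right) = 2 \left(-12\right) + - \sqrt{14} \left(-113\right) = -24 + 113 \sqrt{14}$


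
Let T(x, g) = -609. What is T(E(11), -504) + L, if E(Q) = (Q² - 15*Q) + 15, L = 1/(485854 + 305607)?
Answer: -481999748/791461 ≈ -609.00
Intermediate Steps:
L = 1/791461 ≈ 1.2635e-6
E(Q) = 15 + Q² - 15*Q
T(E(11), -504) + L = -609 + 1/791461 = -481999748/791461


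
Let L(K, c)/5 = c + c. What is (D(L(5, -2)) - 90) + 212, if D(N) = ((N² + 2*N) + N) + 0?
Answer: 462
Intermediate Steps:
L(K, c) = 10*c (L(K, c) = 5*(c + c) = 5*(2*c) = 10*c)
D(N) = N² + 3*N (D(N) = (N² + 3*N) + 0 = N² + 3*N)
(D(L(5, -2)) - 90) + 212 = ((10*(-2))*(3 + 10*(-2)) - 90) + 212 = (-20*(3 - 20) - 90) + 212 = (-20*(-17) - 90) + 212 = (340 - 90) + 212 = 250 + 212 = 462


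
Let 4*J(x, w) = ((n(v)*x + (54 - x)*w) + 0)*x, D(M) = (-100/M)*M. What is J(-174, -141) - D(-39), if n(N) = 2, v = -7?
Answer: 1413676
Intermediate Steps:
D(M) = -100
J(x, w) = x*(2*x + w*(54 - x))/4 (J(x, w) = (((2*x + (54 - x)*w) + 0)*x)/4 = (((2*x + w*(54 - x)) + 0)*x)/4 = ((2*x + w*(54 - x))*x)/4 = (x*(2*x + w*(54 - x)))/4 = x*(2*x + w*(54 - x))/4)
J(-174, -141) - D(-39) = (¼)*(-174)*(2*(-174) + 54*(-141) - 1*(-141)*(-174)) - 1*(-100) = (¼)*(-174)*(-348 - 7614 - 24534) + 100 = (¼)*(-174)*(-32496) + 100 = 1413576 + 100 = 1413676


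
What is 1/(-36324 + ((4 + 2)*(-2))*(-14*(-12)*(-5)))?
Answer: -1/26244 ≈ -3.8104e-5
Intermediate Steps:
1/(-36324 + ((4 + 2)*(-2))*(-14*(-12)*(-5))) = 1/(-36324 + (6*(-2))*(168*(-5))) = 1/(-36324 - 12*(-840)) = 1/(-36324 + 10080) = 1/(-26244) = -1/26244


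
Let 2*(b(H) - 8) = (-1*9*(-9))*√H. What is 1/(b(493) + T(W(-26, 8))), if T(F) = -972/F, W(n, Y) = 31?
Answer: 89776/3106327949 + 155682*√493/3106327949 ≈ 0.0011417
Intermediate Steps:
b(H) = 8 + 81*√H/2 (b(H) = 8 + ((-1*9*(-9))*√H)/2 = 8 + ((-9*(-9))*√H)/2 = 8 + (81*√H)/2 = 8 + 81*√H/2)
1/(b(493) + T(W(-26, 8))) = 1/((8 + 81*√493/2) - 972/31) = 1/(-724/31 + 81*√493/2)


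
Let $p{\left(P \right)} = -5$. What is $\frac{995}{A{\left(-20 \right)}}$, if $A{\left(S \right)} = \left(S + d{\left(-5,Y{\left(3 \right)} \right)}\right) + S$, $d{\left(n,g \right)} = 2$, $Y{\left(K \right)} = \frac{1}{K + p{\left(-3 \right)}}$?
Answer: $- \frac{995}{38} \approx -26.184$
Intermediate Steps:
$Y{\left(K \right)} = \frac{1}{-5 + K}$ ($Y{\left(K \right)} = \frac{1}{K - 5} = \frac{1}{-5 + K}$)
$A{\left(S \right)} = 2 + 2 S$ ($A{\left(S \right)} = \left(S + 2\right) + S = \left(2 + S\right) + S = 2 + 2 S$)
$\frac{995}{A{\left(-20 \right)}} = \frac{995}{2 + 2 \left(-20\right)} = \frac{995}{2 - 40} = \frac{995}{-38} = 995 \left(- \frac{1}{38}\right) = - \frac{995}{38}$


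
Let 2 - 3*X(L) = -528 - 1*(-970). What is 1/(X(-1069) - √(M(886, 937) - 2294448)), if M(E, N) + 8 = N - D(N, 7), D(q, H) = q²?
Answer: -165/3592124 + 9*I*√198218/7184248 ≈ -4.5934e-5 + 0.00055774*I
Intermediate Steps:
X(L) = -440/3 (X(L) = ⅔ - (-528 - 1*(-970))/3 = ⅔ - (-528 + 970)/3 = ⅔ - ⅓*442 = ⅔ - 442/3 = -440/3)
M(E, N) = -8 + N - N² (M(E, N) = -8 + (N - N²) = -8 + N - N²)
1/(X(-1069) - √(M(886, 937) - 2294448)) = 1/(-440/3 - √((-8 + 937 - 1*937²) - 2294448)) = 1/(-440/3 - √((-8 + 937 - 1*877969) - 2294448)) = 1/(-440/3 - √((-8 + 937 - 877969) - 2294448)) = 1/(-440/3 - √(-877040 - 2294448)) = 1/(-440/3 - √(-3171488)) = 1/(-440/3 - 4*I*√198218)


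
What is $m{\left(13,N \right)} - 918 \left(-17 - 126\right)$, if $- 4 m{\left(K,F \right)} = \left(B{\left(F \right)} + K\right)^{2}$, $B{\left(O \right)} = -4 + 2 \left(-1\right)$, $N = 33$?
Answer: $\frac{525047}{4} \approx 1.3126 \cdot 10^{5}$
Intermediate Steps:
$B{\left(O \right)} = -6$ ($B{\left(O \right)} = -4 - 2 = -6$)
$m{\left(K,F \right)} = - \frac{\left(-6 + K\right)^{2}}{4}$
$m{\left(13,N \right)} - 918 \left(-17 - 126\right) = - \frac{\left(-6 + 13\right)^{2}}{4} - 918 \left(-17 - 126\right) = - \frac{7^{2}}{4} - 918 \left(-17 - 126\right) = \left(- \frac{1}{4}\right) 49 - -131274 = - \frac{49}{4} + 131274 = \frac{525047}{4}$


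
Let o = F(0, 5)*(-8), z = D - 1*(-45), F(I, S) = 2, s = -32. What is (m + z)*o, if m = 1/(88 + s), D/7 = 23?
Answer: -23074/7 ≈ -3296.3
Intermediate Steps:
D = 161 (D = 7*23 = 161)
m = 1/56 (m = 1/(88 - 32) = 1/56 ≈ 0.017857)
z = 206 (z = 161 - 1*(-45) = 161 + 45 = 206)
o = -16 (o = 2*(-8) = -16)
(m + z)*o = (1/56 + 206)*(-16) = (11537/56)*(-16) = -23074/7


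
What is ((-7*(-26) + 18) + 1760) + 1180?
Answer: 3140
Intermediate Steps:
((-7*(-26) + 18) + 1760) + 1180 = ((182 + 18) + 1760) + 1180 = (200 + 1760) + 1180 = 1960 + 1180 = 3140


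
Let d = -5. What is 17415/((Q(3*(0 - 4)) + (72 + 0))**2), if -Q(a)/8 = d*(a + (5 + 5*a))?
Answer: 17415/6801664 ≈ 0.0025604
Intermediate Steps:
Q(a) = 200 + 240*a (Q(a) = -(-40)*(a + (5 + 5*a)) = -(-40)*(5 + 6*a) = -8*(-25 - 30*a) = 200 + 240*a)
17415/((Q(3*(0 - 4)) + (72 + 0))**2) = 17415/(((200 + 240*(3*(0 - 4))) + (72 + 0))**2) = 17415/(((200 + 240*(3*(-4))) + 72)**2) = 17415/(((200 + 240*(-12)) + 72)**2) = 17415/(((200 - 2880) + 72)**2) = 17415/((-2680 + 72)**2) = 17415/((-2608)**2) = 17415/6801664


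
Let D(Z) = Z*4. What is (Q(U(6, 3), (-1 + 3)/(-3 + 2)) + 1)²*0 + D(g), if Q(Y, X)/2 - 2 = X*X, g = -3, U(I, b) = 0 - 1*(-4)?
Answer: -12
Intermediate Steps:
U(I, b) = 4 (U(I, b) = 0 + 4 = 4)
Q(Y, X) = 4 + 2*X² (Q(Y, X) = 4 + 2*(X*X) = 4 + 2*X²)
D(Z) = 4*Z
(Q(U(6, 3), (-1 + 3)/(-3 + 2)) + 1)²*0 + D(g) = ((4 + 2*((-1 + 3)/(-3 + 2))²) + 1)²*0 + 4*(-3) = ((4 + 2*(2/(-1))²) + 1)²*0 - 12 = ((4 + 2*(2*(-1))²) + 1)²*0 - 12 = ((4 + 2*(-2)²) + 1)²*0 - 12 = ((4 + 2*4) + 1)²*0 - 12 = ((4 + 8) + 1)²*0 - 12 = (12 + 1)²*0 - 12 = 13²*0 - 12 = 169*0 - 12 = 0 - 12 = -12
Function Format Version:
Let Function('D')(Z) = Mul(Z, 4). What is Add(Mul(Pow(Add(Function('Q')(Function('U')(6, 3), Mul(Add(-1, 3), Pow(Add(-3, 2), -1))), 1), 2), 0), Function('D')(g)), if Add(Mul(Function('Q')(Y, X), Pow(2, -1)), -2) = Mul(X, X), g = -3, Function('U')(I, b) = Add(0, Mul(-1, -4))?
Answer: -12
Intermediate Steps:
Function('U')(I, b) = 4 (Function('U')(I, b) = Add(0, 4) = 4)
Function('Q')(Y, X) = Add(4, Mul(2, Pow(X, 2))) (Function('Q')(Y, X) = Add(4, Mul(2, Mul(X, X))) = Add(4, Mul(2, Pow(X, 2))))
Function('D')(Z) = Mul(4, Z)
Add(Mul(Pow(Add(Function('Q')(Function('U')(6, 3), Mul(Add(-1, 3), Pow(Add(-3, 2), -1))), 1), 2), 0), Function('D')(g)) = Add(Mul(Pow(Add(Add(4, Mul(2, Pow(Mul(Add(-1, 3), Pow(Add(-3, 2), -1)), 2))), 1), 2), 0), Mul(4, -3)) = Add(Mul(Pow(Add(Add(4, Mul(2, Pow(Mul(2, Pow(-1, -1)), 2))), 1), 2), 0), -12) = Add(Mul(Pow(Add(Add(4, Mul(2, Pow(Mul(2, -1), 2))), 1), 2), 0), -12) = Add(Mul(Pow(Add(Add(4, Mul(2, Pow(-2, 2))), 1), 2), 0), -12) = Add(Mul(Pow(Add(Add(4, Mul(2, 4)), 1), 2), 0), -12) = Add(Mul(Pow(Add(Add(4, 8), 1), 2), 0), -12) = Add(Mul(Pow(Add(12, 1), 2), 0), -12) = Add(Mul(Pow(13, 2), 0), -12) = Add(Mul(169, 0), -12) = Add(0, -12) = -12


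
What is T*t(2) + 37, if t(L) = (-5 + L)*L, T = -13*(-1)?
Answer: -41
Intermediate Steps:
T = 13
t(L) = L*(-5 + L)
T*t(2) + 37 = 13*(2*(-5 + 2)) + 37 = 13*(2*(-3)) + 37 = 13*(-6) + 37 = -78 + 37 = -41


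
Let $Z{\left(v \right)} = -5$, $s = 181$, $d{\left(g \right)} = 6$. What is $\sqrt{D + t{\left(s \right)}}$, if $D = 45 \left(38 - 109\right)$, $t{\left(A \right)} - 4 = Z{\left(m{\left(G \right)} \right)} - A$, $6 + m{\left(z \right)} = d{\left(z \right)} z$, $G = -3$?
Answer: $i \sqrt{3377} \approx 58.112 i$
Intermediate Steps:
$m{\left(z \right)} = -6 + 6 z$
$t{\left(A \right)} = -1 - A$ ($t{\left(A \right)} = 4 - \left(5 + A\right) = -1 - A$)
$D = -3195$ ($D = 45 \left(-71\right) = -3195$)
$\sqrt{D + t{\left(s \right)}} = \sqrt{-3195 - 182} = \sqrt{-3377} = i \sqrt{3377}$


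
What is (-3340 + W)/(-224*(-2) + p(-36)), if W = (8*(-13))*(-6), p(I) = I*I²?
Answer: 679/11552 ≈ 0.058778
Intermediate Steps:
p(I) = I³
W = 624 (W = -104*(-6) = 624)
(-3340 + W)/(-224*(-2) + p(-36)) = (-3340 + 624)/(-224*(-2) + (-36)³) = -2716/(448 - 46656) = -2716/(-46208) = -2716*(-1/46208) = 679/11552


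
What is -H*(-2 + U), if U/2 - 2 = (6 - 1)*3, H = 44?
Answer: -1408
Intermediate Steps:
U = 34 (U = 4 + 2*((6 - 1)*3) = 4 + 2*(5*3) = 4 + 2*15 = 4 + 30 = 34)
-H*(-2 + U) = -44*(-2 + 34) = -44*32 = -1*1408 = -1408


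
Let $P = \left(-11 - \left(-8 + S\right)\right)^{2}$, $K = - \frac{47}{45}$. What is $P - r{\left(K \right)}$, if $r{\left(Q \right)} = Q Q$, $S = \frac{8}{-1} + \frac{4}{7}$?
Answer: $\frac{1837784}{99225} \approx 18.521$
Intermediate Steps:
$S = - \frac{52}{7}$ ($S = 8 \left(-1\right) + 4 \cdot \frac{1}{7} = -8 + \frac{4}{7} = - \frac{52}{7} \approx -7.4286$)
$K = - \frac{47}{45}$ ($K = \left(-47\right) \frac{1}{45} = - \frac{47}{45} \approx -1.0444$)
$r{\left(Q \right)} = Q^{2}$
$P = \frac{961}{49}$ ($P = \left(-11 + \left(8 - - \frac{52}{7}\right)\right)^{2} = \left(-11 + \left(8 + \frac{52}{7}\right)\right)^{2} = \left(-11 + \frac{108}{7}\right)^{2} = \left(\frac{31}{7}\right)^{2} = \frac{961}{49} \approx 19.612$)
$P - r{\left(K \right)} = \frac{961}{49} - \left(- \frac{47}{45}\right)^{2} = \frac{961}{49} - \frac{2209}{2025} = \frac{1837784}{99225}$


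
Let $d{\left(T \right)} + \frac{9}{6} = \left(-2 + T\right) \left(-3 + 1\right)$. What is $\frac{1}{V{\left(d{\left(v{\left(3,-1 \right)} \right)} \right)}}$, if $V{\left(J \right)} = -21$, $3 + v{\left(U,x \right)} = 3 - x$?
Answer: $- \frac{1}{21} \approx -0.047619$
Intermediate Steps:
$v{\left(U,x \right)} = - x$ ($v{\left(U,x \right)} = -3 - \left(-3 + x\right) = - x$)
$d{\left(T \right)} = \frac{5}{2} - 2 T$ ($d{\left(T \right)} = - \frac{3}{2} + \left(-2 + T\right) \left(-3 + 1\right) = - \frac{3}{2} + \left(-2 + T\right) \left(-2\right) = - \frac{3}{2} - \left(-4 + 2 T\right) = \frac{5}{2} - 2 T$)
$\frac{1}{V{\left(d{\left(v{\left(3,-1 \right)} \right)} \right)}} = \frac{1}{-21} = - \frac{1}{21}$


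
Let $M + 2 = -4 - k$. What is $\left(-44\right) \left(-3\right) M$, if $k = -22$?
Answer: $2112$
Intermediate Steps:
$M = 16$ ($M = -2 - -18 = -2 + \left(-4 + 22\right) = -2 + 18 = 16$)
$\left(-44\right) \left(-3\right) M = \left(-44\right) \left(-3\right) 16 = 132 \cdot 16 = 2112$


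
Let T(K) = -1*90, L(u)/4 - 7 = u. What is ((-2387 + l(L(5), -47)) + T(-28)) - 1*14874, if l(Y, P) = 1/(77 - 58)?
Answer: -329668/19 ≈ -17351.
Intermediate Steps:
L(u) = 28 + 4*u
T(K) = -90
l(Y, P) = 1/19
((-2387 + l(L(5), -47)) + T(-28)) - 1*14874 = ((-2387 + 1/19) - 90) - 1*14874 = (-45352/19 - 90) - 14874 = -47062/19 - 14874 = -329668/19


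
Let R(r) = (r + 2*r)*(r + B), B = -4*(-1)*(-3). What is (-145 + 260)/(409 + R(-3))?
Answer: 115/544 ≈ 0.21140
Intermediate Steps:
B = -12 (B = 4*(-3) = -12)
R(r) = 3*r*(-12 + r) (R(r) = (r + 2*r)*(r - 12) = (3*r)*(-12 + r) = 3*r*(-12 + r))
(-145 + 260)/(409 + R(-3)) = (-145 + 260)/(409 + 3*(-3)*(-12 - 3)) = 115/(409 + 3*(-3)*(-15)) = 115/(409 + 135) = 115/544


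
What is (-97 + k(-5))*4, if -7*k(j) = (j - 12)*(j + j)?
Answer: -3396/7 ≈ -485.14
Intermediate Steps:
k(j) = -2*j*(-12 + j)/7 (k(j) = -(j - 12)*(j + j)/7 = -(-12 + j)*2*j/7 = -2*j*(-12 + j)/7)
(-97 + k(-5))*4 = (-97 + (2/7)*(-5)*(12 - 1*(-5)))*4 = (-97 + (2/7)*(-5)*(12 + 5))*4 = (-97 + (2/7)*(-5)*17)*4 = (-97 - 170/7)*4 = -849/7*4 = -3396/7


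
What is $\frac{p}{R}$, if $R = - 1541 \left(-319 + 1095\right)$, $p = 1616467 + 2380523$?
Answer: $- \frac{1998495}{597908} \approx -3.3425$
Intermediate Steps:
$p = 3996990$
$R = -1195816$ ($R = \left(-1541\right) 776 = -1195816$)
$\frac{p}{R} = \frac{3996990}{-1195816} = 3996990 \left(- \frac{1}{1195816}\right) = - \frac{1998495}{597908}$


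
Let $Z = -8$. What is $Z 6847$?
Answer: $-54776$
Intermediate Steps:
$Z 6847 = \left(-8\right) 6847 = -54776$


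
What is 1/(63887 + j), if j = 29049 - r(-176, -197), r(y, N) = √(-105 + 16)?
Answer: 92936/8637100185 + I*√89/8637100185 ≈ 1.076e-5 + 1.0923e-9*I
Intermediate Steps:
r(y, N) = I*√89 (r(y, N) = √(-89) = I*√89)
j = 29049 - I*√89 ≈ 29049.0 - 9.434*I
1/(63887 + j) = 1/(63887 + (29049 - I*√89)) = 1/(92936 - I*√89)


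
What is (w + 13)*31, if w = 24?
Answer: 1147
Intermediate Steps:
(w + 13)*31 = (24 + 13)*31 = 37*31 = 1147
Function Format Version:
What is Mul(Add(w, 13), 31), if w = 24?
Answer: 1147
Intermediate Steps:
Mul(Add(w, 13), 31) = Mul(Add(24, 13), 31) = Mul(37, 31) = 1147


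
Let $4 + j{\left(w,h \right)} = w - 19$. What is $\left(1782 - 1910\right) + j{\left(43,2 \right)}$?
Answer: $-108$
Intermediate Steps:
$j{\left(w,h \right)} = -23 + w$ ($j{\left(w,h \right)} = -4 + \left(w - 19\right) = -4 + \left(-19 + w\right) = -23 + w$)
$\left(1782 - 1910\right) + j{\left(43,2 \right)} = \left(1782 - 1910\right) + \left(-23 + 43\right) = -128 + 20 = -108$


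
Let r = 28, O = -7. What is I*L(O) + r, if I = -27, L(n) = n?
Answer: 217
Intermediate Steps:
I*L(O) + r = -27*(-7) + 28 = 189 + 28 = 217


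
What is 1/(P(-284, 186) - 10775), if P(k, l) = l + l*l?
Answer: 1/24007 ≈ 4.1655e-5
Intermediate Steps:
P(k, l) = l + l²
1/(P(-284, 186) - 10775) = 1/(186*(1 + 186) - 10775) = 1/(186*187 - 10775) = 1/(34782 - 10775) = 1/24007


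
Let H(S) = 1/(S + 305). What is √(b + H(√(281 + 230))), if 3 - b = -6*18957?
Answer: √(34692226 + 113745*√511)/√(305 + √511) ≈ 337.26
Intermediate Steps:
H(S) = 1/(305 + S)
b = 113745 (b = 3 - (-6)*18957 = 3 - 1*(-113742) = 3 + 113742 = 113745)
√(b + H(√(281 + 230))) = √(113745 + 1/(305 + √(281 + 230))) = √(113745 + 1/(305 + √511))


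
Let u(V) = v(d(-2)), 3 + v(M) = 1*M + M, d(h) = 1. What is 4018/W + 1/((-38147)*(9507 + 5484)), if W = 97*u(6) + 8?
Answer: -2297740218275/50895689253 ≈ -45.146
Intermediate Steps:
v(M) = -3 + 2*M (v(M) = -3 + (1*M + M) = -3 + (M + M) = -3 + 2*M)
u(V) = -1 (u(V) = -3 + 2*1 = -3 + 2 = -1)
W = -89 (W = 97*(-1) + 8 = -97 + 8 = -89)
4018/W + 1/((-38147)*(9507 + 5484)) = 4018/(-89) + 1/((-38147)*(9507 + 5484)) = 4018*(-1/89) - 1/38147/14991 = -4018/89 - 1/38147*1/14991 = -4018/89 - 1/571861677 = -2297740218275/50895689253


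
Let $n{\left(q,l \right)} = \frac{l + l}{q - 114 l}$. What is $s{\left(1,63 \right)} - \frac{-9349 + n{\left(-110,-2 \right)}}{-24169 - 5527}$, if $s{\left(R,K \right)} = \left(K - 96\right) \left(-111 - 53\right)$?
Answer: $\frac{9481618775}{1752064} \approx 5411.7$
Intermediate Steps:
$n{\left(q,l \right)} = \frac{2 l}{q - 114 l}$
$s{\left(R,K \right)} = 15744 - 164 K$ ($s{\left(R,K \right)} = \left(-96 + K\right) \left(-164\right) = 15744 - 164 K$)
$s{\left(1,63 \right)} - \frac{-9349 + n{\left(-110,-2 \right)}}{-24169 - 5527} = \left(15744 - 10332\right) - \frac{-9349 + 2 \left(-2\right) \frac{1}{-110 - -228}}{-24169 - 5527} = \left(15744 - 10332\right) - \frac{-9349 + 2 \left(-2\right) \frac{1}{-110 + 228}}{-29696} = 5412 - \left(-9349 + 2 \left(-2\right) \frac{1}{118}\right) \left(- \frac{1}{29696}\right) = 5412 - \left(-9349 - \frac{2}{59}\right) \left(- \frac{1}{29696}\right) = 5412 - \left(- \frac{551593}{59}\right) \left(- \frac{1}{29696}\right) = 5412 - \frac{551593}{1752064} = \frac{9481618775}{1752064}$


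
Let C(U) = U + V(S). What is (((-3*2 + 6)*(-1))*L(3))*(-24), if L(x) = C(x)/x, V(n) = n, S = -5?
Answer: 0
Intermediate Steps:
C(U) = -5 + U (C(U) = U - 5 = -5 + U)
L(x) = (-5 + x)/x
(((-3*2 + 6)*(-1))*L(3))*(-24) = (((-3*2 + 6)*(-1))*((-5 + 3)/3))*(-24) = (((-6 + 6)*(-1))*((1/3)*(-2)))*(-24) = ((0*(-1))*(-2/3))*(-24) = (0*(-2/3))*(-24) = 0*(-24) = 0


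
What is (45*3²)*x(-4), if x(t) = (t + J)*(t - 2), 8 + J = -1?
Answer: 31590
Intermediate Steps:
J = -9 (J = -8 - 1 = -9)
x(t) = (-9 + t)*(-2 + t) (x(t) = (t - 9)*(t - 2) = (-9 + t)*(-2 + t))
(45*3²)*x(-4) = (45*3²)*(18 + (-4)² - 11*(-4)) = (45*9)*(18 + 16 + 44) = 405*78 = 31590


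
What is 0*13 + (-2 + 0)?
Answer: -2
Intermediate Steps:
0*13 + (-2 + 0) = 0 - 2 = -2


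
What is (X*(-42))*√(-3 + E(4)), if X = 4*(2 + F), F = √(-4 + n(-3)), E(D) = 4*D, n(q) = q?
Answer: 168*√13*(-2 - I*√7) ≈ -1211.5 - 1602.6*I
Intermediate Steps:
F = I*√7 (F = √(-4 - 3) = √(-7) = I*√7 ≈ 2.6458*I)
X = 8 + 4*I*√7 (X = 4*(2 + I*√7) = 8 + 4*I*√7 ≈ 8.0 + 10.583*I)
(X*(-42))*√(-3 + E(4)) = ((8 + 4*I*√7)*(-42))*√(-3 + 4*4) = (-336 - 168*I*√7)*√(-3 + 16) = (-336 - 168*I*√7)*√13 = √13*(-336 - 168*I*√7)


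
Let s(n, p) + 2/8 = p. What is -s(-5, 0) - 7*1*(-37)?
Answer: 1037/4 ≈ 259.25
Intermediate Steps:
s(n, p) = -¼ + p
-s(-5, 0) - 7*1*(-37) = -(-¼ + 0) - 7*1*(-37) = -1*(-¼) - 7*(-37) = ¼ + 259 = 1037/4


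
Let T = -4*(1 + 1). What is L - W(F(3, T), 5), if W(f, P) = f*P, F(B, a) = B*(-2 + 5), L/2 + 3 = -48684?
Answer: -97419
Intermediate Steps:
L = -97374 (L = -6 + 2*(-48684) = -6 - 97368 = -97374)
T = -8 (T = -4*2 = -8)
F(B, a) = 3*B (F(B, a) = B*3 = 3*B)
W(f, P) = P*f
L - W(F(3, T), 5) = -97374 - 5*3*3 = -97374 - 5*9 = -97374 - 1*45 = -97374 - 45 = -97419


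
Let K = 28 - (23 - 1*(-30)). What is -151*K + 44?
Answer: 3819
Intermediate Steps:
K = -25 (K = 28 - (23 + 30) = 28 - 1*53 = 28 - 53 = -25)
-151*K + 44 = -151*(-25) + 44 = 3775 + 44 = 3819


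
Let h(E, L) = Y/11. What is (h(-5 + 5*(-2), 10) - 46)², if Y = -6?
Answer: 262144/121 ≈ 2166.5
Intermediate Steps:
h(E, L) = -6/11
(h(-5 + 5*(-2), 10) - 46)² = (-6/11 - 46)² = (-512/11)² = 262144/121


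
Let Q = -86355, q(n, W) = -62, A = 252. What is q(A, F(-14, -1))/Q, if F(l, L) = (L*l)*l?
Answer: 62/86355 ≈ 0.00071797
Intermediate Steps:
F(l, L) = L*l**2
q(A, F(-14, -1))/Q = -62/(-86355) = -62*(-1/86355) = 62/86355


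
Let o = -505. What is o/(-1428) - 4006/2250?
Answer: -764053/535500 ≈ -1.4268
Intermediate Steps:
o/(-1428) - 4006/2250 = -505/(-1428) - 4006/2250 = -505*(-1/1428) - 4006*1/2250 = 505/1428 - 2003/1125 = -764053/535500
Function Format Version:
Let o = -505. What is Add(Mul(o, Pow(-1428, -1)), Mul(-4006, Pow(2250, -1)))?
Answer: Rational(-764053, 535500) ≈ -1.4268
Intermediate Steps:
Add(Mul(o, Pow(-1428, -1)), Mul(-4006, Pow(2250, -1))) = Add(Mul(-505, Pow(-1428, -1)), Mul(-4006, Pow(2250, -1))) = Add(Mul(-505, Rational(-1, 1428)), Mul(-4006, Rational(1, 2250))) = Add(Rational(505, 1428), Rational(-2003, 1125)) = Rational(-764053, 535500)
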